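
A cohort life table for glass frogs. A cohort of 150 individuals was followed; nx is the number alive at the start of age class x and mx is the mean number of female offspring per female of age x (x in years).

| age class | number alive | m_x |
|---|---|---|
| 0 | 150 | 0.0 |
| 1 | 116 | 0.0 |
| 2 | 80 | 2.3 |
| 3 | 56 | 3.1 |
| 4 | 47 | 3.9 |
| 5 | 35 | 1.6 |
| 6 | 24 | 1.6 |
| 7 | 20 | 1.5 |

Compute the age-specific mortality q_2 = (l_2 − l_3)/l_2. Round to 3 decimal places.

lx = nx/n0 = nx/150: 1, 0.77333…, 0.53333…, 0.37333…, 0.31333…, 0.23333…, 0.16, 0.13333…
q_2 = (l_2 − l_3) / l_2 = (0.533333… − 0.373333…) / 0.533333…
     = 0.16… / 0.533333… = 0.3… → 0.300

0.300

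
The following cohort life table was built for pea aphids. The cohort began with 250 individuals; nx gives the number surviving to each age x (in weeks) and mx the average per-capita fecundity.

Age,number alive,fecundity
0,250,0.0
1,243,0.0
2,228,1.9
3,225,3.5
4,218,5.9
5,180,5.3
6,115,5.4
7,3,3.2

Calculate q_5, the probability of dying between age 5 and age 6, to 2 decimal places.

lx = nx/n0 = nx/250: 1, 0.972, 0.912, 0.9, 0.872, 0.72, 0.46, 0.012
q_5 = (l_5 − l_6) / l_5 = (0.72 − 0.46) / 0.72
     = 0.26 / 0.72 = 0.361111… → 0.36

0.36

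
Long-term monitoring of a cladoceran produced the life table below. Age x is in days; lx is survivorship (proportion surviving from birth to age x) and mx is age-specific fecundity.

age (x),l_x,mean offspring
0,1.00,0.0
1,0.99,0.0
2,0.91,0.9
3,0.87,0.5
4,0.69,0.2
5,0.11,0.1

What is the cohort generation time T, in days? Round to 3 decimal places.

lx·mx: 0, 0, 0.819, 0.435, 0.138, 0.011 → R0 = 1.403
x·lx·mx: 0, 0, 1.638, 1.305, 0.552, 0.055 → Σ = 3.55
T = 3.55 / 1.403 = 2.530292… → 2.530

2.530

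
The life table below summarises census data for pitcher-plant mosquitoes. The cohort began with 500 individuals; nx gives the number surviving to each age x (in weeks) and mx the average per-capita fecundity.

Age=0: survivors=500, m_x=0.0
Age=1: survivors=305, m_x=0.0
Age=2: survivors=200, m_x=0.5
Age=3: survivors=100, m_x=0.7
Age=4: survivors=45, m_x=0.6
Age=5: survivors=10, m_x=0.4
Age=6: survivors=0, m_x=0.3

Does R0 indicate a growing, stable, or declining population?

lx = nx/n0 = nx/500: 1, 0.61, 0.4, 0.2, 0.09, 0.02, 0
R0 = Σ lx·mx = 0 + 0 + 0.2 + 0.14 + 0.054 + 0.008 + 0 = 0.402
R0 < 1, so the population is declining.

declining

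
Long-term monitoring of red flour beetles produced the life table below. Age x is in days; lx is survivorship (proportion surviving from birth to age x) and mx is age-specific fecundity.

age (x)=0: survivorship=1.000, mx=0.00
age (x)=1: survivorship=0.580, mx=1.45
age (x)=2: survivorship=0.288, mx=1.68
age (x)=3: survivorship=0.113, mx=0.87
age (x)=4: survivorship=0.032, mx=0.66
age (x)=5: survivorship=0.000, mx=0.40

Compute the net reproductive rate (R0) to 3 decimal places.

lx·mx by age: 0, 0.841, 0.48384, 0.09831, 0.02112, 0
R0 = Σ lx·mx = 1.44427 → 1.444

1.444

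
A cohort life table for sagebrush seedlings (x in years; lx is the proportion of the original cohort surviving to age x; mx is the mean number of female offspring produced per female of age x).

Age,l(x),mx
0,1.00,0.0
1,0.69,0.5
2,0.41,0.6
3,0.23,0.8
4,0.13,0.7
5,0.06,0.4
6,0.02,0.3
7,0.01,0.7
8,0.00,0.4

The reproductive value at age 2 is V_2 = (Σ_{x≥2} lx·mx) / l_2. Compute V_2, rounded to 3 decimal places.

1.361

lx·mx for x ≥ 2: 0.246, 0.184, 0.091, 0.024, 0.006, 0.007, 0 → sum = 0.558
V_2 = 0.558 / l_2 = 0.558 / 0.41 = 1.360976… → 1.361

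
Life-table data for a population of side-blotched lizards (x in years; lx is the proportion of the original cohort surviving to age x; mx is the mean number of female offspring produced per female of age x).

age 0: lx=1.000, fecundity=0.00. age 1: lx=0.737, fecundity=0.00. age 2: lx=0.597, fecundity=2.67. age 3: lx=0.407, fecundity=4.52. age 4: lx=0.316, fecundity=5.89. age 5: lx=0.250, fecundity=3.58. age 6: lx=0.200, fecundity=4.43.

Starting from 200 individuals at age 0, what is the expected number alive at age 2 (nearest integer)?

119

Expected survivors = N0 · l_2 = 200 × 0.597 = 119.4 → 119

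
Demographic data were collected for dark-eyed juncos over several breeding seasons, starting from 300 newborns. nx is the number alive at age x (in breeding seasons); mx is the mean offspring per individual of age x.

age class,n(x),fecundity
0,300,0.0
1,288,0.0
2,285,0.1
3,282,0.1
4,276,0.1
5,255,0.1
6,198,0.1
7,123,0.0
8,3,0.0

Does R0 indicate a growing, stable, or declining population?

lx = nx/n0 = nx/300: 1, 0.96, 0.95, 0.94, 0.92, 0.85, 0.66, 0.41, 0.01
R0 = Σ lx·mx = 0 + 0 + 0.095 + 0.094 + 0.092 + 0.085 + 0.066 + 0 + 0 = 0.432
R0 < 1, so the population is declining.

declining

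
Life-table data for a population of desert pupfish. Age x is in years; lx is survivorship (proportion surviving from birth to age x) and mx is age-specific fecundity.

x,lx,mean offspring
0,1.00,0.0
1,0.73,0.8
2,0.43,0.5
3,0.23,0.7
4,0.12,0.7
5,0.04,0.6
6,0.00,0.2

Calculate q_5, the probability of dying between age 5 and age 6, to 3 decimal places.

q_5 = (l_5 − l_6) / l_5 = (0.04 − 0) / 0.04
     = 0.04 / 0.04 = 1 → 1.000

1.000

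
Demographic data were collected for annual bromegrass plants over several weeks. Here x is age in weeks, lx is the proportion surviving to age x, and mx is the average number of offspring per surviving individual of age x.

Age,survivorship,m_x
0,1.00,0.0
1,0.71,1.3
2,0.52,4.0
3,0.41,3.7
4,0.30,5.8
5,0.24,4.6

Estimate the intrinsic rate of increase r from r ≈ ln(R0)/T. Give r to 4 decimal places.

0.6649

R0 = Σ lx·mx = 0 + 0.923 + 2.08 + 1.517 + 1.74 + 1.104 = 7.364
Σ x·lx·mx = 22.114; T = 22.114/7.364 = 3.00299…
r ≈ ln(R0)/T = ln(7.364)/3.00299… = 0.664872… → 0.6649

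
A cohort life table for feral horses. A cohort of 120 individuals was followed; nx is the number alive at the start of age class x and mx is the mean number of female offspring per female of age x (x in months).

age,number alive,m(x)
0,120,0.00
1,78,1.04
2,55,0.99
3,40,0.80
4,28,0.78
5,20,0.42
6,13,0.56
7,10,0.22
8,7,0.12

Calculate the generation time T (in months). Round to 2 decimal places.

2.31

lx = nx/n0 = nx/120: 1, 0.65, 0.45833…, 0.33333…, 0.23333…, 0.16667…, 0.10833…, 0.08333…, 0.05833…
lx·mx: 0, 0.676, 0.45375…, 0.266667…, 0.182…, 0.07…, 0.060667…, 0.018333…, 0.007… → R0 = 1.734417…
x·lx·mx: 0, 0.676, 0.9075…, 0.8…, 0.728…, 0.35…, 0.364…, 0.128333…, 0.056… → Σ = 4.009833…
T = 4.009833… / 1.734417… = 2.31192… → 2.31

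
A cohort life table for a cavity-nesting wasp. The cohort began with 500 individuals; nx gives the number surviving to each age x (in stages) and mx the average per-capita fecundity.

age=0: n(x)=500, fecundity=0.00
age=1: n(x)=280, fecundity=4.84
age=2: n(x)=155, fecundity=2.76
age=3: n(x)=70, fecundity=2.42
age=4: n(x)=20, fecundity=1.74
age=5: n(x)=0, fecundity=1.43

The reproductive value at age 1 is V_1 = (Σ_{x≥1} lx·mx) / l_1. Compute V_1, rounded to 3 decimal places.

lx = nx/n0 = nx/500: 1, 0.56, 0.31, 0.14, 0.04, 0
lx·mx for x ≥ 1: 2.7104, 0.8556, 0.3388, 0.0696, 0 → sum = 3.9744
V_1 = 3.9744 / l_1 = 3.9744 / 0.56 = 7.097143… → 7.097

7.097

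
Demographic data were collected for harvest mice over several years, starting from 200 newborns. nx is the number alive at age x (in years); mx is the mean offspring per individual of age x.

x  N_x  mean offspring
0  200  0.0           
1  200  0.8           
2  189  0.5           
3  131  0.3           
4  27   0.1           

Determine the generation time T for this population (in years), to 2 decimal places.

1.61

lx = nx/n0 = nx/200: 1, 1, 0.945, 0.655, 0.135
lx·mx: 0, 0.8, 0.4725, 0.1965, 0.0135 → R0 = 1.4825
x·lx·mx: 0, 0.8, 0.945, 0.5895, 0.054 → Σ = 2.3885
T = 2.3885 / 1.4825 = 1.61113… → 1.61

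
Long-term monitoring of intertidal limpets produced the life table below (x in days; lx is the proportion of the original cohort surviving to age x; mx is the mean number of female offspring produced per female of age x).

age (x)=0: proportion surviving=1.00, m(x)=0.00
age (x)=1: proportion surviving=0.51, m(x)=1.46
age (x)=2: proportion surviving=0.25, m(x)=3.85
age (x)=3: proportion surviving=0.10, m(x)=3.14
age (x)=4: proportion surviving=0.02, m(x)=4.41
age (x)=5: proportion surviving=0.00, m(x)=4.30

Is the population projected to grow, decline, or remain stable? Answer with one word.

R0 = Σ lx·mx = 0 + 0.7446 + 0.9625 + 0.314 + 0.0882 + 0 = 2.1093
R0 > 1, so the population is growing.

growing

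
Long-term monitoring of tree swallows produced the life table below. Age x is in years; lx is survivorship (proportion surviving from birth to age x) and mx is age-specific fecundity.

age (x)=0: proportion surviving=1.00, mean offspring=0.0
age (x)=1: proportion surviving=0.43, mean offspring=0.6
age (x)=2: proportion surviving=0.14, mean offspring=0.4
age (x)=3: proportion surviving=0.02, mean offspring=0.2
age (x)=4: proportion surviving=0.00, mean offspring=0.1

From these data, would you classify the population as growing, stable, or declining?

declining

R0 = Σ lx·mx = 0 + 0.258 + 0.056 + 0.004 + 0 = 0.318
R0 < 1, so the population is declining.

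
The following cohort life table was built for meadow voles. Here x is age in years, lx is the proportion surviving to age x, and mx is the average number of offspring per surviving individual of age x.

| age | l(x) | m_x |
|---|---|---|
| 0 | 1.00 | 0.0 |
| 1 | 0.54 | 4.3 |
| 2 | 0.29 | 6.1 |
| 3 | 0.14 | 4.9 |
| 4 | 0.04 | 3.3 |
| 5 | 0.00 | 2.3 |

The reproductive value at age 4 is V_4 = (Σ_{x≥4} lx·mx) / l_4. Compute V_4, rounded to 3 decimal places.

lx·mx for x ≥ 4: 0.132, 0 → sum = 0.132
V_4 = 0.132 / l_4 = 0.132 / 0.04 = 3.3 → 3.300

3.300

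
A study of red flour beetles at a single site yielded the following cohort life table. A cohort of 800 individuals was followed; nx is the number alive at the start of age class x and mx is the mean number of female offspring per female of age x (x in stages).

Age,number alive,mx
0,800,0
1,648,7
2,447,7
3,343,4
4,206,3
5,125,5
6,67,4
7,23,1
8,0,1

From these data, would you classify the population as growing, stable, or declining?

growing

lx = nx/n0 = nx/800: 1, 0.81, 0.55875, 0.42875, 0.2575, 0.15625, 0.08375, 0.02875, 0
R0 = Σ lx·mx = 0 + 5.67 + 3.91125 + 1.715 + 0.7725 + 0.78125 + 0.335 + 0.02875 + 0 = 13.21375
R0 > 1, so the population is growing.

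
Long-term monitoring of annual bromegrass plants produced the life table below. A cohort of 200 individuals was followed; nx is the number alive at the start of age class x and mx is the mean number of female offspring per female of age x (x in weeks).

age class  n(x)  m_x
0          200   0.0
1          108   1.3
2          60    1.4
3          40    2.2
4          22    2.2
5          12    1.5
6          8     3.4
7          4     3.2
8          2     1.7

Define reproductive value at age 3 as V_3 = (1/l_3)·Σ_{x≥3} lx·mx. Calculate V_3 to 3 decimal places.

lx = nx/n0 = nx/200: 1, 0.54, 0.3, 0.2, 0.11, 0.06, 0.04, 0.02, 0.01
lx·mx for x ≥ 3: 0.44, 0.242, 0.09, 0.136, 0.064, 0.017 → sum = 0.989
V_3 = 0.989 / l_3 = 0.989 / 0.2 = 4.945 → 4.945

4.945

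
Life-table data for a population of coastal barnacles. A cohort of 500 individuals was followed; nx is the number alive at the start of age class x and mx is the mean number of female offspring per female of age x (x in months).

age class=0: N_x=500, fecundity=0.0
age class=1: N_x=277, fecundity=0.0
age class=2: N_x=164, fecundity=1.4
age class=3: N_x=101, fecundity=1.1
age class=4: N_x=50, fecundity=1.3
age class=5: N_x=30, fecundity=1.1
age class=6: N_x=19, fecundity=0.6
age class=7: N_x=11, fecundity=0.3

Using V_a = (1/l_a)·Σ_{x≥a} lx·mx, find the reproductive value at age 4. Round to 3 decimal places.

2.254

lx = nx/n0 = nx/500: 1, 0.554, 0.328, 0.202, 0.1, 0.06, 0.038, 0.022
lx·mx for x ≥ 4: 0.13, 0.066, 0.0228, 0.0066 → sum = 0.2254
V_4 = 0.2254 / l_4 = 0.2254 / 0.1 = 2.254 → 2.254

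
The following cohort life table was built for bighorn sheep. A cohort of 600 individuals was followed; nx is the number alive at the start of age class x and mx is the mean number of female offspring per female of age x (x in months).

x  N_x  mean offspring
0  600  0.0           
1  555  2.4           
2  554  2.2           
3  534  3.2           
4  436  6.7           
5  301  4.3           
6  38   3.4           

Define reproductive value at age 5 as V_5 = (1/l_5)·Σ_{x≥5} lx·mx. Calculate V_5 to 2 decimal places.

4.73

lx = nx/n0 = nx/600: 1, 0.925, 0.92333…, 0.89, 0.72667…, 0.50167…, 0.06333…
lx·mx for x ≥ 5: 2.157167…, 0.215333… → sum = 2.3725…
V_5 = 2.3725… / l_5 = 2.3725… / 0.501667… = 4.729236… → 4.73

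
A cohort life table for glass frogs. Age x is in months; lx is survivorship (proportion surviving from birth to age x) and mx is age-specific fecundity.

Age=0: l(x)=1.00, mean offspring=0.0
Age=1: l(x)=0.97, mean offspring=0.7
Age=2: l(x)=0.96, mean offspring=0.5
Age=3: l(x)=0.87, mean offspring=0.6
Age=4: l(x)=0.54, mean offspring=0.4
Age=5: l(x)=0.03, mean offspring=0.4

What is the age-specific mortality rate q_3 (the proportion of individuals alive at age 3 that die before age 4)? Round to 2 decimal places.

0.38

q_3 = (l_3 − l_4) / l_3 = (0.87 − 0.54) / 0.87
     = 0.33 / 0.87 = 0.37931… → 0.38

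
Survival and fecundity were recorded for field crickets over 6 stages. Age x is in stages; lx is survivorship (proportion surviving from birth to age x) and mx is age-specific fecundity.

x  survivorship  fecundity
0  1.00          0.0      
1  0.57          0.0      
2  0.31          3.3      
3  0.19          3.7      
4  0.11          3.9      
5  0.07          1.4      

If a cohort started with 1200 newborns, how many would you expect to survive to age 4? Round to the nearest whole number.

Expected survivors = N0 · l_4 = 1200 × 0.11 = 132 → 132

132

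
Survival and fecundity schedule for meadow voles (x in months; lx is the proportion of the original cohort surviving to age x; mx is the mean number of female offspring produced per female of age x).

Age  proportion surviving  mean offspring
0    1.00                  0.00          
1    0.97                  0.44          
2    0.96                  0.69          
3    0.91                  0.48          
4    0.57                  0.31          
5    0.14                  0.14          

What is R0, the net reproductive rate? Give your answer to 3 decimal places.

1.722

lx·mx by age: 0, 0.4268, 0.6624, 0.4368, 0.1767, 0.0196
R0 = Σ lx·mx = 1.7223 → 1.722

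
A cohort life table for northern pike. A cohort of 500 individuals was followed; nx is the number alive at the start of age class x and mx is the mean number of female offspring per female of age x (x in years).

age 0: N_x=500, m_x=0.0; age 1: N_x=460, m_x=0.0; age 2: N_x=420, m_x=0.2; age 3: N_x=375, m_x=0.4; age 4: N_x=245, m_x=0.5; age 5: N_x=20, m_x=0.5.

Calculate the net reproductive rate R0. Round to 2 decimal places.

0.73

lx = nx/n0 = nx/500: 1, 0.92, 0.84, 0.75, 0.49, 0.04
lx·mx by age: 0, 0, 0.168, 0.3, 0.245, 0.02
R0 = Σ lx·mx = 0.733 → 0.73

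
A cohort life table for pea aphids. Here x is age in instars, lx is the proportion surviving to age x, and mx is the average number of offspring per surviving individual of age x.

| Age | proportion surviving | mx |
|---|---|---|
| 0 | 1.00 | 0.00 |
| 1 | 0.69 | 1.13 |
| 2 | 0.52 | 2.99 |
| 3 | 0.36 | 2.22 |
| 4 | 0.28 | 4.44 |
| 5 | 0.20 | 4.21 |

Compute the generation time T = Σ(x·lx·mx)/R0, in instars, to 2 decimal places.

lx·mx: 0, 0.7797, 1.5548, 0.7992, 1.2432, 0.842 → R0 = 5.2189
x·lx·mx: 0, 0.7797, 3.1096, 2.3976, 4.9728, 4.21 → Σ = 15.4697
T = 15.4697 / 5.2189 = 2.964169… → 2.96

2.96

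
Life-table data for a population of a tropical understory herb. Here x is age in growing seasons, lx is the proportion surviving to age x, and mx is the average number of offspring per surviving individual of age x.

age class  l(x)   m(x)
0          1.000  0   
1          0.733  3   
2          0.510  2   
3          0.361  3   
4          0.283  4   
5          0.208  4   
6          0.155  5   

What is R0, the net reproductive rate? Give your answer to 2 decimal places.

lx·mx by age: 0, 2.199, 1.02, 1.083, 1.132, 0.832, 0.775
R0 = Σ lx·mx = 7.041 → 7.04

7.04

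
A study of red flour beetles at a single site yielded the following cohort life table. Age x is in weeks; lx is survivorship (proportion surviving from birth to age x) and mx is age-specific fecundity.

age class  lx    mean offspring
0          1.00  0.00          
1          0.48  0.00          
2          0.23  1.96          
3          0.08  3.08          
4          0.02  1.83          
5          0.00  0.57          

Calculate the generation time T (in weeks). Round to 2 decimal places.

2.44

lx·mx: 0, 0, 0.4508, 0.2464, 0.0366, 0 → R0 = 0.7338
x·lx·mx: 0, 0, 0.9016, 0.7392, 0.1464, 0 → Σ = 1.7872
T = 1.7872 / 0.7338 = 2.435541… → 2.44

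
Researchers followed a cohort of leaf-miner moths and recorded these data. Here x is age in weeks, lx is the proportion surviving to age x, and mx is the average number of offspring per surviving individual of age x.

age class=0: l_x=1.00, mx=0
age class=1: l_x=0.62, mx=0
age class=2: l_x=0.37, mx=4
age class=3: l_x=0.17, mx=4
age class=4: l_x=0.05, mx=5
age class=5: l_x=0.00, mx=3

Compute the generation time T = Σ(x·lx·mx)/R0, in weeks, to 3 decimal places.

2.490

lx·mx: 0, 0, 1.48, 0.68, 0.25, 0 → R0 = 2.41
x·lx·mx: 0, 0, 2.96, 2.04, 1, 0 → Σ = 6
T = 6 / 2.41 = 2.489627… → 2.490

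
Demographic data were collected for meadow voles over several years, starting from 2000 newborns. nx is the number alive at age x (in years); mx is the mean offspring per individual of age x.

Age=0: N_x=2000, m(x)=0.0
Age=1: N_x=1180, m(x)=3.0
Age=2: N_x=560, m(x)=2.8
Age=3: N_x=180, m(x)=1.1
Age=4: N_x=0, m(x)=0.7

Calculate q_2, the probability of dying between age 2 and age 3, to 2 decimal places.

lx = nx/n0 = nx/2000: 1, 0.59, 0.28, 0.09, 0
q_2 = (l_2 − l_3) / l_2 = (0.28 − 0.09) / 0.28
     = 0.19 / 0.28 = 0.678571… → 0.68

0.68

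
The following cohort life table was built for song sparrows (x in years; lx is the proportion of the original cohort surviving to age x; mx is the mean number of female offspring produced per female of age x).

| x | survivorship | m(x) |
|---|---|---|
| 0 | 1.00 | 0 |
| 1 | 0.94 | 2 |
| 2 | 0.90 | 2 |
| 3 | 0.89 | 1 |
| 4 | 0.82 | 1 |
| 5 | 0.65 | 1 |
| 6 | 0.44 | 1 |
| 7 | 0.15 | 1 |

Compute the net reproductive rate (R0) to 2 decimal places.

6.63

lx·mx by age: 0, 1.88, 1.8, 0.89, 0.82, 0.65, 0.44, 0.15
R0 = Σ lx·mx = 6.63 → 6.63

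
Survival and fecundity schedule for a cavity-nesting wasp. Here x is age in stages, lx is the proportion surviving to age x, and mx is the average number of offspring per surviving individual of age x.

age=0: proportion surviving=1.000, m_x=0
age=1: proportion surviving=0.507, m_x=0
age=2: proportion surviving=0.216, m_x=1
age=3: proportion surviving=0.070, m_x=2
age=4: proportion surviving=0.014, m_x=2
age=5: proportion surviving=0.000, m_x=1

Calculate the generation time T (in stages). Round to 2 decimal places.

2.51

lx·mx: 0, 0, 0.216, 0.14, 0.028, 0 → R0 = 0.384
x·lx·mx: 0, 0, 0.432, 0.42, 0.112, 0 → Σ = 0.964
T = 0.964 / 0.384 = 2.510417… → 2.51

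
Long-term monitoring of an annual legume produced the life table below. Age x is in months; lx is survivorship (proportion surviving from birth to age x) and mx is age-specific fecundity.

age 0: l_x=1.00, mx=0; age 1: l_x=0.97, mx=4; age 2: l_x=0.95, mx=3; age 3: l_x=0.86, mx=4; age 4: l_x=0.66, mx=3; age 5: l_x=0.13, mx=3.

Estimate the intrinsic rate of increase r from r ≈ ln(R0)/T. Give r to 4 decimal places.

1.0653

R0 = Σ lx·mx = 0 + 3.88 + 2.85 + 3.44 + 1.98 + 0.39 = 12.54
Σ x·lx·mx = 29.77; T = 29.77/12.54 = 2.374…
r ≈ ln(R0)/T = ln(12.54)/2.374… = 1.065257… → 1.0653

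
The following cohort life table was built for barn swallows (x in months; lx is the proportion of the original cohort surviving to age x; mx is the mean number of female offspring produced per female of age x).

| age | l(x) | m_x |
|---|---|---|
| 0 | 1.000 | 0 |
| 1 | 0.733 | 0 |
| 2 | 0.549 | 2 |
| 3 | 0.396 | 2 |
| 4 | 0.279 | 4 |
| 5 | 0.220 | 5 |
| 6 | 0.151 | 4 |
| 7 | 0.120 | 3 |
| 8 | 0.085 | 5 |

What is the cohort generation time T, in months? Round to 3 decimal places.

4.382

lx·mx: 0, 0, 1.098, 0.792, 1.116, 1.1, 0.604, 0.36, 0.425 → R0 = 5.495
x·lx·mx: 0, 0, 2.196, 2.376, 4.464, 5.5, 3.624, 2.52, 3.4 → Σ = 24.08
T = 24.08 / 5.495 = 4.382166… → 4.382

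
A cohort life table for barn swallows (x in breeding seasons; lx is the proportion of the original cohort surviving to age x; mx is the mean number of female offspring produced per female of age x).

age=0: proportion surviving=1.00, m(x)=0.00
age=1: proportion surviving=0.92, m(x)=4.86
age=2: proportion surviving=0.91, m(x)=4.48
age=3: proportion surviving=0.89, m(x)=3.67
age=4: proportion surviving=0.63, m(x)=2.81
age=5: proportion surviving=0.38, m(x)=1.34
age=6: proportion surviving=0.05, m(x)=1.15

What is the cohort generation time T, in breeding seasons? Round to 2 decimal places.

lx·mx: 0, 4.4712, 4.0768, 3.2663, 1.7703, 0.5092, 0.0575 → R0 = 14.1513
x·lx·mx: 0, 4.4712, 8.1536, 9.7989, 7.0812, 2.546, 0.345 → Σ = 32.3959
T = 32.3959 / 14.1513 = 2.289253… → 2.29

2.29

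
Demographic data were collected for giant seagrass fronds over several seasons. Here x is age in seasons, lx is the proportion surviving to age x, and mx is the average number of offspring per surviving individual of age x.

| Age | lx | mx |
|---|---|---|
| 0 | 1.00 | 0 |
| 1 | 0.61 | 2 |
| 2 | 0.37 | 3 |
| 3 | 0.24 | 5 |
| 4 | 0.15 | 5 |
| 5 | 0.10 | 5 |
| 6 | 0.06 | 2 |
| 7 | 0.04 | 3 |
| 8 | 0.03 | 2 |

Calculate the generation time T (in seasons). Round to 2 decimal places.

lx·mx: 0, 1.22, 1.11, 1.2, 0.75, 0.5, 0.12, 0.12, 0.06 → R0 = 5.08
x·lx·mx: 0, 1.22, 2.22, 3.6, 3, 2.5, 0.72, 0.84, 0.48 → Σ = 14.58
T = 14.58 / 5.08 = 2.870079… → 2.87

2.87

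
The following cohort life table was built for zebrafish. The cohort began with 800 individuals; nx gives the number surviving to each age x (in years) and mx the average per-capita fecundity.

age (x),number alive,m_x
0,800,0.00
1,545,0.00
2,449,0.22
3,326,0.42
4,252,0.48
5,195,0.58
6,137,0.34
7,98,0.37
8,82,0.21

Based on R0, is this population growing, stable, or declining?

lx = nx/n0 = nx/800: 1, 0.68125, 0.56125, 0.4075, 0.315, 0.24375, 0.17125, 0.1225, 0.1025
R0 = Σ lx·mx = 0 + 0 + 0.123475… + 0.17115 + 0.1512 + 0.141375… + 0.058225… + 0.045325 + 0.021525 = 0.712275…
R0 < 1, so the population is declining.

declining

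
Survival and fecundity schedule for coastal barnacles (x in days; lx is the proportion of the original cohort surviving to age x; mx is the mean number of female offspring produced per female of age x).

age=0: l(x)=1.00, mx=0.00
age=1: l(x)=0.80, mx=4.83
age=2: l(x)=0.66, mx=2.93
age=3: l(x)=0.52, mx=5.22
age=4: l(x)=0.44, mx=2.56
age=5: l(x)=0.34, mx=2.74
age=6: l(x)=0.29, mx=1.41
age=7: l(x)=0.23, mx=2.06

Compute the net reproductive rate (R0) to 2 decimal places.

lx·mx by age: 0, 3.864, 1.9338, 2.7144, 1.1264, 0.9316, 0.4089, 0.4738
R0 = Σ lx·mx = 11.4529 → 11.45

11.45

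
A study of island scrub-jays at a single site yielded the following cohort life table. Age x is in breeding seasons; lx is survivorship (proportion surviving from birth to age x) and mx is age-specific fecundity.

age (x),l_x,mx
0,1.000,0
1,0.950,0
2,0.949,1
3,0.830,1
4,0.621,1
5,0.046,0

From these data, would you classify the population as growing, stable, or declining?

growing

R0 = Σ lx·mx = 0 + 0 + 0.949 + 0.83 + 0.621 + 0 = 2.4
R0 > 1, so the population is growing.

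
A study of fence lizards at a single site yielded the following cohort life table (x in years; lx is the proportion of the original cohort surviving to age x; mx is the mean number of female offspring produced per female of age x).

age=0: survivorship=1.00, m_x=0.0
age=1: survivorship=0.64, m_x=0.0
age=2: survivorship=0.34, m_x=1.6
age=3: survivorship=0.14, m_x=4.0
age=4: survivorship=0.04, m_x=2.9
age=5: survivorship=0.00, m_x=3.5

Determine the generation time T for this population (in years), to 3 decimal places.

lx·mx: 0, 0, 0.544, 0.56, 0.116, 0 → R0 = 1.22
x·lx·mx: 0, 0, 1.088, 1.68, 0.464, 0 → Σ = 3.232
T = 3.232 / 1.22 = 2.64918… → 2.649

2.649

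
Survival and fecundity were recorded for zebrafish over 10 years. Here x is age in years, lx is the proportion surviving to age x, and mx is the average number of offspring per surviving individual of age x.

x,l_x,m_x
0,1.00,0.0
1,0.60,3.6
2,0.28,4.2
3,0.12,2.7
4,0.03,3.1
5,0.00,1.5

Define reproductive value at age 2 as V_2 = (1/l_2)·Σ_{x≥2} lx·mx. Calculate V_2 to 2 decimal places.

5.69

lx·mx for x ≥ 2: 1.176, 0.324, 0.093, 0 → sum = 1.593
V_2 = 1.593 / l_2 = 1.593 / 0.28 = 5.689286… → 5.69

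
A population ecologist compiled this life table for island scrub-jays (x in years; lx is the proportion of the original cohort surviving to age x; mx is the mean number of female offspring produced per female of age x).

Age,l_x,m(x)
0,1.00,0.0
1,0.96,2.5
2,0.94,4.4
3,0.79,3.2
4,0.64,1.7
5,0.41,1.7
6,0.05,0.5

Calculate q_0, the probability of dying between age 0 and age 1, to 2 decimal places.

0.04

q_0 = (l_0 − l_1) / l_0 = (1 − 0.96) / 1
     = 0.04 / 1 = 0.04 → 0.04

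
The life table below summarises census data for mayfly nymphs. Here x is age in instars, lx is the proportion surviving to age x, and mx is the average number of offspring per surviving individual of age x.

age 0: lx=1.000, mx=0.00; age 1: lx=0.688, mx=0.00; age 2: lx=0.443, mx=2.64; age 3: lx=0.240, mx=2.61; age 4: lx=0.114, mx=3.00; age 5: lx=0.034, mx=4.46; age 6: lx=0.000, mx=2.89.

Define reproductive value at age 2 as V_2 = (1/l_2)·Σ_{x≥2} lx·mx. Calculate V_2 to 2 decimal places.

lx·mx for x ≥ 2: 1.16952, 0.6264, 0.342, 0.15164, 0 → sum = 2.28956
V_2 = 2.28956 / l_2 = 2.28956 / 0.443 = 5.168307… → 5.17

5.17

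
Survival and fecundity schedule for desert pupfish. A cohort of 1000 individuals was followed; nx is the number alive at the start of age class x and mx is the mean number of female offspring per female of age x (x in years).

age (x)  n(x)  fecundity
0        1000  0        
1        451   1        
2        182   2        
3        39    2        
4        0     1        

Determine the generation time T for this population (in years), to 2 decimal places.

1.58

lx = nx/n0 = nx/1000: 1, 0.451, 0.182, 0.039, 0
lx·mx: 0, 0.451, 0.364, 0.078, 0 → R0 = 0.893
x·lx·mx: 0, 0.451, 0.728, 0.234, 0 → Σ = 1.413
T = 1.413 / 0.893 = 1.582307… → 1.58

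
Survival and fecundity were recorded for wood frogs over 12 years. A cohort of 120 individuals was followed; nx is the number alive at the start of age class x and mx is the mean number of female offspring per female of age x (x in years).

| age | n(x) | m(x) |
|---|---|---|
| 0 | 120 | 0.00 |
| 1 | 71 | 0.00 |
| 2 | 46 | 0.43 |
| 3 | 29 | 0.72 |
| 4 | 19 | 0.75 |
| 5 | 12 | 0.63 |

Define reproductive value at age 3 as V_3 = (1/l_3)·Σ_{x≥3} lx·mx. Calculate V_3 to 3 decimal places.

1.472

lx = nx/n0 = nx/120: 1, 0.59167…, 0.38333…, 0.24167…, 0.15833…, 0.1
lx·mx for x ≥ 3: 0.174…, 0.11875…, 0.063 → sum = 0.35575…
V_3 = 0.35575… / l_3 = 0.35575… / 0.241667… = 1.472069… → 1.472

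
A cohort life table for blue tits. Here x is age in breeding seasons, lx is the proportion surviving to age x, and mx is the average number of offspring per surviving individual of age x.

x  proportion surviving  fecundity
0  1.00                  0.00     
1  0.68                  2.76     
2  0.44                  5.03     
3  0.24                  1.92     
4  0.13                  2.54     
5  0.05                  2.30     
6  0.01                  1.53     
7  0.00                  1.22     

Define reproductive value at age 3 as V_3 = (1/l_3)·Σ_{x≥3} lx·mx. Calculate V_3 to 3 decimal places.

3.839

lx·mx for x ≥ 3: 0.4608, 0.3302, 0.115, 0.0153, 0 → sum = 0.9213
V_3 = 0.9213 / l_3 = 0.9213 / 0.24 = 3.83875 → 3.839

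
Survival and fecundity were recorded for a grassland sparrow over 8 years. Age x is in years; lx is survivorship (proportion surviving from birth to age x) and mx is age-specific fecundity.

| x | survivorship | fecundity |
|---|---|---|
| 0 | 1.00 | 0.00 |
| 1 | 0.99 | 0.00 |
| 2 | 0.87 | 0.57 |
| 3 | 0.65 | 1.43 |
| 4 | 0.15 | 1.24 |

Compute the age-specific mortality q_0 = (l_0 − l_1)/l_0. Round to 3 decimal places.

0.010

q_0 = (l_0 − l_1) / l_0 = (1 − 0.99) / 1
     = 0.01 / 1 = 0.01 → 0.010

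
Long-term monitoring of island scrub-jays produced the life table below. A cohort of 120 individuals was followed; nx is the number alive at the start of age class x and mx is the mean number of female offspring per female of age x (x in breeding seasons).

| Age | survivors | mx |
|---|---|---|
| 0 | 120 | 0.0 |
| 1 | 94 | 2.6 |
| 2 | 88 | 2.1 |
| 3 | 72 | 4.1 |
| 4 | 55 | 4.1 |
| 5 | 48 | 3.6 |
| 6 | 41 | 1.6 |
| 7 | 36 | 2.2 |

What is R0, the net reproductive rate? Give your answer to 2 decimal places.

10.56

lx = nx/n0 = nx/120: 1, 0.78333…, 0.73333…, 0.6, 0.45833…, 0.4, 0.34167…, 0.3
lx·mx by age: 0, 2.036667…, 1.54…, 2.46, 1.879167…, 1.44, 0.546667…, 0.66
R0 = Σ lx·mx = 10.5625… → 10.56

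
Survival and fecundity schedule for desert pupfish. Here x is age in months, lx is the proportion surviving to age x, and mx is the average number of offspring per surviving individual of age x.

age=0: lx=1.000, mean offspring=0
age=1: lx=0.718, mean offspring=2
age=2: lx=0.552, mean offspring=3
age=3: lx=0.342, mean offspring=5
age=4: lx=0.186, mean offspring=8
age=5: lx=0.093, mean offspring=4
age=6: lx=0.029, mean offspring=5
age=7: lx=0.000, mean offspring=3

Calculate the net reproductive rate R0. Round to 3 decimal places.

lx·mx by age: 0, 1.436, 1.656, 1.71, 1.488, 0.372, 0.145, 0
R0 = Σ lx·mx = 6.807 → 6.807

6.807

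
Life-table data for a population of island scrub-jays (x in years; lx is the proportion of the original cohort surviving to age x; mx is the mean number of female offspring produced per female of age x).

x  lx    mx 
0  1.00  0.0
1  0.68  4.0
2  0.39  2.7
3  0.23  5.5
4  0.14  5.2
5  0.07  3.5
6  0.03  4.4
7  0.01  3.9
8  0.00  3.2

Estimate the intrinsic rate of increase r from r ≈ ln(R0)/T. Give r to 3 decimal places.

R0 = Σ lx·mx = 0 + 2.72 + 1.053 + 1.265 + 0.728 + 0.245 + 0.132 + 0.039 + 0 = 6.182
Σ x·lx·mx = 13.823; T = 13.823/6.182 = 2.23601…
r ≈ ln(R0)/T = ln(6.182)/2.23601… = 0.81468… → 0.815

0.815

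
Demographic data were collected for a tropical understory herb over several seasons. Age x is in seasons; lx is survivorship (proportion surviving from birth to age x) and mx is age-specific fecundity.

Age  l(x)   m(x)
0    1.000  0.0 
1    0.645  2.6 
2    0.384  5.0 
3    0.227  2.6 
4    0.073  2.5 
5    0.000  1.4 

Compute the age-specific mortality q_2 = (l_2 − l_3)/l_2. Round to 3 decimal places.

q_2 = (l_2 − l_3) / l_2 = (0.384 − 0.227) / 0.384
     = 0.157 / 0.384 = 0.408854… → 0.409

0.409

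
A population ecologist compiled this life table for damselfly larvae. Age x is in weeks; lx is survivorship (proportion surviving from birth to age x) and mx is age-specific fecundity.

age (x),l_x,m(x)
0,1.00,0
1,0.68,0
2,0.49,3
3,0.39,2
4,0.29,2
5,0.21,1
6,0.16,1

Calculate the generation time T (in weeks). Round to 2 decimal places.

3.00

lx·mx: 0, 0, 1.47, 0.78, 0.58, 0.21, 0.16 → R0 = 3.2
x·lx·mx: 0, 0, 2.94, 2.34, 2.32, 1.05, 0.96 → Σ = 9.61
T = 9.61 / 3.2 = 3.003125 → 3.00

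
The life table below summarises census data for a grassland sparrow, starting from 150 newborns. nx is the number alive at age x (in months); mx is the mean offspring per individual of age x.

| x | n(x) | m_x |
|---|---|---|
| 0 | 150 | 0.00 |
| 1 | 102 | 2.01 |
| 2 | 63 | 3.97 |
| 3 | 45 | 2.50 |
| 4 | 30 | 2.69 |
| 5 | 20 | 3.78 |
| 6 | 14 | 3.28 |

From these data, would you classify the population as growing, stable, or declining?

lx = nx/n0 = nx/150: 1, 0.68, 0.42, 0.3, 0.2, 0.13333…, 0.09333…
R0 = Σ lx·mx = 0 + 1.3668 + 1.6674 + 0.75 + 0.538 + 0.504… + 0.306133… = 5.132333…
R0 > 1, so the population is growing.

growing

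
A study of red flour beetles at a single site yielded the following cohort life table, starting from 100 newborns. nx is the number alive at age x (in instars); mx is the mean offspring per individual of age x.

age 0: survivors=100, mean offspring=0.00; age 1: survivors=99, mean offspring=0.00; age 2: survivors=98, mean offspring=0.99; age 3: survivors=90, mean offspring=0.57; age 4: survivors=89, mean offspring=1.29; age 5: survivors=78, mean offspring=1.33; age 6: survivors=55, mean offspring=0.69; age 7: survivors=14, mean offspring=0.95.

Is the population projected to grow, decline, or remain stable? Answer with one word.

lx = nx/n0 = nx/100: 1, 0.99, 0.98, 0.9, 0.89, 0.78, 0.55, 0.14
R0 = Σ lx·mx = 0 + 0 + 0.9702 + 0.513 + 1.1481 + 1.0374 + 0.3795 + 0.133 = 4.1812
R0 > 1, so the population is growing.

growing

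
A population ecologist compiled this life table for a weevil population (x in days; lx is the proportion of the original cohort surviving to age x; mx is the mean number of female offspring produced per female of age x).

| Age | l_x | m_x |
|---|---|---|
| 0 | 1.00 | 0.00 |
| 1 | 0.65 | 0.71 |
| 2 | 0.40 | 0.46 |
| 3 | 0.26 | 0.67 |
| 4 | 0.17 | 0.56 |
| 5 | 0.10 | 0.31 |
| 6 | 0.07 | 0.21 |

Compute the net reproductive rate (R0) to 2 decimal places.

0.96

lx·mx by age: 0, 0.4615, 0.184, 0.1742, 0.0952, 0.031, 0.0147
R0 = Σ lx·mx = 0.9606 → 0.96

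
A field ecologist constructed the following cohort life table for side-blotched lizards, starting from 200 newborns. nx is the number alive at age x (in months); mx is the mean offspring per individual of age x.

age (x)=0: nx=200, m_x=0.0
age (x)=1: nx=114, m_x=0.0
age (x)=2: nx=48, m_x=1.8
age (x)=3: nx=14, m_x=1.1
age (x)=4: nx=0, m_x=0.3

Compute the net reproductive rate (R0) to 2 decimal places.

0.51

lx = nx/n0 = nx/200: 1, 0.57, 0.24, 0.07, 0
lx·mx by age: 0, 0, 0.432, 0.077, 0
R0 = Σ lx·mx = 0.509 → 0.51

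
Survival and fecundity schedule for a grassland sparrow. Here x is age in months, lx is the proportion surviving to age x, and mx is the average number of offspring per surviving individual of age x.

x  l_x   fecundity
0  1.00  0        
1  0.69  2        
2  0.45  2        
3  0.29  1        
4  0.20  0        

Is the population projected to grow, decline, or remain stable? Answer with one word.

growing

R0 = Σ lx·mx = 0 + 1.38 + 0.9 + 0.29 + 0 = 2.57
R0 > 1, so the population is growing.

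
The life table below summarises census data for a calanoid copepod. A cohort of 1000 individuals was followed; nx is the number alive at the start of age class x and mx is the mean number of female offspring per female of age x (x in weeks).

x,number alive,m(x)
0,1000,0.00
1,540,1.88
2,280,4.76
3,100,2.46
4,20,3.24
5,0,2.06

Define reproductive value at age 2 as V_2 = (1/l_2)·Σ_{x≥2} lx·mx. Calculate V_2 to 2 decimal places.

5.87

lx = nx/n0 = nx/1000: 1, 0.54, 0.28, 0.1, 0.02, 0
lx·mx for x ≥ 2: 1.3328, 0.246, 0.0648, 0 → sum = 1.6436
V_2 = 1.6436 / l_2 = 1.6436 / 0.28 = 5.87 → 5.87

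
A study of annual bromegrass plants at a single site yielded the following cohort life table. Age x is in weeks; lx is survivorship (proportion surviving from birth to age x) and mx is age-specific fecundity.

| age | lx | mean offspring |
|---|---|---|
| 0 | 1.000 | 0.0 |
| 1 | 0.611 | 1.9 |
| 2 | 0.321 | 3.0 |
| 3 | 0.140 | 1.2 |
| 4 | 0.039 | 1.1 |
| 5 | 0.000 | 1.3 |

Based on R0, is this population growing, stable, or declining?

R0 = Σ lx·mx = 0 + 1.1609 + 0.963 + 0.168 + 0.0429 + 0 = 2.3348
R0 > 1, so the population is growing.

growing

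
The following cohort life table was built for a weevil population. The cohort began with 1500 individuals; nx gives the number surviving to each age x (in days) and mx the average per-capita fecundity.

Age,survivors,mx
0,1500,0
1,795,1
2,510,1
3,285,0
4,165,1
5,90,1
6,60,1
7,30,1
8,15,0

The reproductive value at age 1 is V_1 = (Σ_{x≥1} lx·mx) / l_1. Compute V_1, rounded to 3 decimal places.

lx = nx/n0 = nx/1500: 1, 0.53, 0.34, 0.19, 0.11, 0.06, 0.04, 0.02, 0.01
lx·mx for x ≥ 1: 0.53, 0.34, 0, 0.11, 0.06, 0.04, 0.02, 0 → sum = 1.1
V_1 = 1.1 / l_1 = 1.1 / 0.53 = 2.075472… → 2.075

2.075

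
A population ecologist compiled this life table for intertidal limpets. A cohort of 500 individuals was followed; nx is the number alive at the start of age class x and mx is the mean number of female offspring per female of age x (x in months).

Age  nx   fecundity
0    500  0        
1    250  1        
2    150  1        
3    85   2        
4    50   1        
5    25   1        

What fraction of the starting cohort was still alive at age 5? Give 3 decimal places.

l_5 = n_5/n_0 = 25/500 = 0.05 → 0.050

0.050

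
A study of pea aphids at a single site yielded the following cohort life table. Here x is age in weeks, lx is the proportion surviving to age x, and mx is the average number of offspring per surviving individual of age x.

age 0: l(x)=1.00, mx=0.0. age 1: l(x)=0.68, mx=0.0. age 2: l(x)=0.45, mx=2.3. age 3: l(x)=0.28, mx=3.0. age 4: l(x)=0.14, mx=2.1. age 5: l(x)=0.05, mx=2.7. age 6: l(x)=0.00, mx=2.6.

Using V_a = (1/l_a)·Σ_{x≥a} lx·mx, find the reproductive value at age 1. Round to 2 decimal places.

3.39

lx·mx for x ≥ 1: 0, 1.035, 0.84, 0.294, 0.135, 0 → sum = 2.304
V_1 = 2.304 / l_1 = 2.304 / 0.68 = 3.388235… → 3.39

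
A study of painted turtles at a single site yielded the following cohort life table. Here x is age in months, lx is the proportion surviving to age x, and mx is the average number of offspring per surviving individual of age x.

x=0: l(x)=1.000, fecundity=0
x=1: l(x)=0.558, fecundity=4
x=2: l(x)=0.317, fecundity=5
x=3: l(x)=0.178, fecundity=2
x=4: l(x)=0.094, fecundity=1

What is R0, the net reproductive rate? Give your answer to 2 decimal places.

lx·mx by age: 0, 2.232, 1.585, 0.356, 0.094
R0 = Σ lx·mx = 4.267 → 4.27

4.27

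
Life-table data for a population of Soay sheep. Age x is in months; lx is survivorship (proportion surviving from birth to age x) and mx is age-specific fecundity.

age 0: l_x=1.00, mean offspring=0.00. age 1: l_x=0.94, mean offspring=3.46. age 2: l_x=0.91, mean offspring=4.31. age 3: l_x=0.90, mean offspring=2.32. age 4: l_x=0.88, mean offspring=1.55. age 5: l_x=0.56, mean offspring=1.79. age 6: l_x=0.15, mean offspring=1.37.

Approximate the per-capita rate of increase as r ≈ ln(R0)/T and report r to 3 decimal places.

R0 = Σ lx·mx = 0 + 3.2524 + 3.9221 + 2.088 + 1.364 + 1.0024 + 0.2055 = 11.8344
Σ x·lx·mx = 29.0616; T = 29.0616/11.8344 = 2.45569…
r ≈ ln(R0)/T = ln(11.8344)/2.45569… = 1.00624… → 1.006

1.006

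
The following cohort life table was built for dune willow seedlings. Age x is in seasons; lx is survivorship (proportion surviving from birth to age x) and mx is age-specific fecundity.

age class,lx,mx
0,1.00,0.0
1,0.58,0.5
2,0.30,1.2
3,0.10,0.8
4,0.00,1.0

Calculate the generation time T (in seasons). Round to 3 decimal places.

1.712

lx·mx: 0, 0.29, 0.36, 0.08, 0 → R0 = 0.73
x·lx·mx: 0, 0.29, 0.72, 0.24, 0 → Σ = 1.25
T = 1.25 / 0.73 = 1.712329… → 1.712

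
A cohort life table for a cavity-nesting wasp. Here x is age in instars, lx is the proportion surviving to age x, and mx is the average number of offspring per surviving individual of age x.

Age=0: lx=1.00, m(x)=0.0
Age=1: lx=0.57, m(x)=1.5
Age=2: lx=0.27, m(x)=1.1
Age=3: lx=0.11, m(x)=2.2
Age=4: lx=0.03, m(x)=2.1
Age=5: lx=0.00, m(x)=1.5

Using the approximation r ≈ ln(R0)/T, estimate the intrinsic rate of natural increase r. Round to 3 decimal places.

R0 = Σ lx·mx = 0 + 0.855 + 0.297 + 0.242 + 0.063 + 0 = 1.457
Σ x·lx·mx = 2.427; T = 2.427/1.457 = 1.66575…
r ≈ ln(R0)/T = ln(1.457)/1.66575… = 0.22595… → 0.226

0.226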